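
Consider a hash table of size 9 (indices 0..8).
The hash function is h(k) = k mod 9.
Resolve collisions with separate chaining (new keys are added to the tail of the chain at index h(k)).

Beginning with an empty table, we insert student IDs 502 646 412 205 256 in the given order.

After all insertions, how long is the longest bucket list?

Insert 502: h=7, bucket 7 empty → new chain.
Insert 646: h=7, bucket 7 nonempty → append to chain.
Insert 412: h=7, bucket 7 nonempty → append to chain.
Insert 205: h=7, bucket 7 nonempty → append to chain.
Insert 256: h=4, bucket 4 empty → new chain.
Final buckets:
0: _
1: _
2: _
3: _
4: 256
5: _
6: _
7: 502 -> 646 -> 412 -> 205
8: _

4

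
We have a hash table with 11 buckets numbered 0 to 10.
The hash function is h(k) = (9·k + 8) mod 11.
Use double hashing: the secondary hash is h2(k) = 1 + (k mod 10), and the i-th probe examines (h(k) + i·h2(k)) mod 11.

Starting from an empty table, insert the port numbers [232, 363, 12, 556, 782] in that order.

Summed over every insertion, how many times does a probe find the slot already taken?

3

232 hashes to 6; slot 6 is free -> place at 6.
363 hashes to 8; slot 8 is free -> place at 8.
12 hashes to 6, h2=3; 6 taken -> place at 9.
556 hashes to 7; slot 7 is free -> place at 7.
782 hashes to 6, h2=3; 6,9 taken -> place at 1.
Table: [., 782, ., ., ., ., 232, 556, 363, 12, .]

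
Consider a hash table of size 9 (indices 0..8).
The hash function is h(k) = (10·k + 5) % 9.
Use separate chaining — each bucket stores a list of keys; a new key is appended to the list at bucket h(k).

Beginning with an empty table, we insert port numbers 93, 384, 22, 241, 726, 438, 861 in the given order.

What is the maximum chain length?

4

Insert 93: h=8, bucket 8 empty -> new chain.
Insert 384: h=2, bucket 2 empty -> new chain.
Insert 22: h=0, bucket 0 empty -> new chain.
Insert 241: h=3, bucket 3 empty -> new chain.
Insert 726: h=2, bucket 2 nonempty -> append to chain.
Insert 438: h=2, bucket 2 nonempty -> append to chain.
Insert 861: h=2, bucket 2 nonempty -> append to chain.
Final buckets:
0: 22
1: -
2: 384 -> 726 -> 438 -> 861
3: 241
4: -
5: -
6: -
7: -
8: 93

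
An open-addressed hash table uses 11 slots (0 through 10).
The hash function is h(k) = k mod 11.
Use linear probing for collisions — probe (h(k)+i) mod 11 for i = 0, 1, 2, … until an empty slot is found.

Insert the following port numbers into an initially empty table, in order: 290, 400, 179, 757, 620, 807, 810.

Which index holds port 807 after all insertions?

Insert 290: h=4, slot 4 empty => index 4.
Insert 400: h=4, slot 4 occupied => index 5.
Insert 179: h=3, slot 3 empty => index 3.
Insert 757: h=9, slot 9 empty => index 9.
Insert 620: h=4, slots 4,5 occupied => index 6.
Insert 807: h=4, slots 4,5,6 occupied => index 7.
Insert 810: h=7, slot 7 occupied => index 8.
Table: [., ., ., 179, 290, 400, 620, 807, 810, 757, .]

7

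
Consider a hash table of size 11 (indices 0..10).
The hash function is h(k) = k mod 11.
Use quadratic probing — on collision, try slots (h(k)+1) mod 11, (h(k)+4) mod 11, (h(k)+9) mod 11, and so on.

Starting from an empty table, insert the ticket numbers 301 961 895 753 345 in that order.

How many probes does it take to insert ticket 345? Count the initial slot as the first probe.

4

Insert 301: h=4, slot 4 empty => index 4.
Insert 961: h=4, slot 4 occupied => index 5.
Insert 895: h=4, slots 4,5 occupied => index 8.
Insert 753: h=5, slot 5 occupied => index 6.
Insert 345: h=4, slots 4,5,8 occupied => index 2.
Table: [_, _, 345, _, 301, 961, 753, _, 895, _, _]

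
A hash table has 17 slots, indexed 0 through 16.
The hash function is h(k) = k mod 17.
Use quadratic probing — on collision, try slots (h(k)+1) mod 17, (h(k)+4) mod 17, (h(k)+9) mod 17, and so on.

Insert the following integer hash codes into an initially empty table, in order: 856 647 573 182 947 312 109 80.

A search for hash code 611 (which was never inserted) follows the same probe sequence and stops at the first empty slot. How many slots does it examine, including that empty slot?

856: h=6 → slot 6
647: h=1 → slot 1
573: h=12 → slot 12
182: h=12, probe 12,13 → slot 13
947: h=12, probe 12,13,16 → slot 16
312: h=6, probe 6,7 → slot 7
109: h=7, probe 7,8 → slot 8
80: h=12, probe 12,13,16,4 → slot 4
Table: [—, 647, —, —, 80, —, 856, 312, 109, —, —, —, 573, 182, —, —, 947]
Lookup 611: h=16, probe 16,0 → slot 0 empty, not found.

2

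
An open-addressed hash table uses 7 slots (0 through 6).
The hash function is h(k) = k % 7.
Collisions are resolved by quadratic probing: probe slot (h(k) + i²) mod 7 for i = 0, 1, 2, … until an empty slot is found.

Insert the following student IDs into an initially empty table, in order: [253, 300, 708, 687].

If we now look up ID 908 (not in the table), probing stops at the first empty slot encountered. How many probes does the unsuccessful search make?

Insert 253: h=1, slot 1 empty → index 1.
Insert 300: h=6, slot 6 empty → index 6.
Insert 708: h=1, slot 1 occupied → index 2.
Insert 687: h=1, slots 1,2 occupied → index 5.
Table: [∅, 253, 708, ∅, ∅, 687, 300]
Lookup 908: h=5, probe 5,6,2,0 → slot 0 empty, not found.

4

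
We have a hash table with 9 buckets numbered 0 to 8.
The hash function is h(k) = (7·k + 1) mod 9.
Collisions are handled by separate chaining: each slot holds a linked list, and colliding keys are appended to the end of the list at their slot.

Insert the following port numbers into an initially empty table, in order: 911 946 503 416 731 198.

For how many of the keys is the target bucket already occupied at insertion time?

911 -> bucket 6
946 -> bucket 8
503 -> bucket 3
416 -> bucket 6 (collision)
731 -> bucket 6 (collision)
198 -> bucket 1
Final buckets:
0: .
1: 198
2: .
3: 503
4: .
5: .
6: 911 -> 416 -> 731
7: .
8: 946

2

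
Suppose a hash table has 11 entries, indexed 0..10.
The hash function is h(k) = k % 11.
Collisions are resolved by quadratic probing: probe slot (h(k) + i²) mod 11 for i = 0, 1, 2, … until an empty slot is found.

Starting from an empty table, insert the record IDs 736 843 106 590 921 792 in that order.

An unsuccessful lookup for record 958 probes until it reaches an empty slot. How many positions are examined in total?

Insert 736: h=10, slot 10 empty => index 10.
Insert 843: h=7, slot 7 empty => index 7.
Insert 106: h=7, slot 7 occupied => index 8.
Insert 590: h=7, slots 7,8 occupied => index 0.
Insert 921: h=8, slot 8 occupied => index 9.
Insert 792: h=0, slot 0 occupied => index 1.
Table: [590, 792, ., ., ., ., ., 843, 106, 921, 736]
Lookup 958: h=1, probe 1,2 → slot 2 empty, not found.

2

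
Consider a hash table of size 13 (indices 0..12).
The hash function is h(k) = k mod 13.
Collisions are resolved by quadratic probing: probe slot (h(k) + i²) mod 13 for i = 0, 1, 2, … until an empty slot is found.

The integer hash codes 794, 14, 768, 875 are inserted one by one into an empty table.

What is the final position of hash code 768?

5

794 hashes to 1; slot 1 is free -> place at 1.
14 hashes to 1; 1 taken -> place at 2.
768 hashes to 1; 1,2 taken -> place at 5.
875 hashes to 4; slot 4 is free -> place at 4.
Table: [_, 794, 14, _, 875, 768, _, _, _, _, _, _, _]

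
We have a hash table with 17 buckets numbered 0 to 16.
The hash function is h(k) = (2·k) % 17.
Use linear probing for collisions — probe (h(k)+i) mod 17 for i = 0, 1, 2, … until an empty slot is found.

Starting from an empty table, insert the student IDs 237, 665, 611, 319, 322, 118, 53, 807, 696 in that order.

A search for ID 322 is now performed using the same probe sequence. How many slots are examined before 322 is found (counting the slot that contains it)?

237 hashes to 15; slot 15 is free -> place at 15.
665 hashes to 4; slot 4 is free -> place at 4.
611 hashes to 15; 15 taken -> place at 16.
319 hashes to 9; slot 9 is free -> place at 9.
322 hashes to 15; 15,16 taken -> place at 0.
118 hashes to 15; 15,16,0 taken -> place at 1.
53 hashes to 4; 4 taken -> place at 5.
807 hashes to 16; 16,0,1 taken -> place at 2.
696 hashes to 15; 15,16,0,1,2 taken -> place at 3.
Table: [322, 118, 807, 696, 665, 53, -, -, -, 319, -, -, -, -, -, 237, 611]
Lookup 322: h=15, probe 15,16,0 → found at 0.

3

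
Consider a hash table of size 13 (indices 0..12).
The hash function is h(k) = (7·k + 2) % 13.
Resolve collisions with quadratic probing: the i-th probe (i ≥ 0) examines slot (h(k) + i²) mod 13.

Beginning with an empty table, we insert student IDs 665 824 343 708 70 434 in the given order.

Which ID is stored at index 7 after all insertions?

665 hashes to 3; slot 3 is free -> place at 3.
824 hashes to 11; slot 11 is free -> place at 11.
343 hashes to 11; 11 taken -> place at 12.
708 hashes to 5; slot 5 is free -> place at 5.
70 hashes to 11; 11,12 taken -> place at 2.
434 hashes to 11; 11,12,2 taken -> place at 7.
Table: [-, -, 70, 665, -, 708, -, 434, -, -, -, 824, 343]

434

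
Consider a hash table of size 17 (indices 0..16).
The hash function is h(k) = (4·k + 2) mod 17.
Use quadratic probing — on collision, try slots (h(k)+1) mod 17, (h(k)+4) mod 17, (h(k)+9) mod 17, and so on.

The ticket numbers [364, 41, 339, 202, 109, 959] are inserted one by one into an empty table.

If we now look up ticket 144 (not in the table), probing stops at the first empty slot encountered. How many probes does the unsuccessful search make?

364 hashes to 13; slot 13 is free => place at 13.
41 hashes to 13; 13 taken => place at 14.
339 hashes to 15; slot 15 is free => place at 15.
202 hashes to 11; slot 11 is free => place at 11.
109 hashes to 13; 13,14 taken => place at 0.
959 hashes to 13; 13,14,0 taken => place at 5.
Table: [109, _, _, _, _, 959, _, _, _, _, _, 202, _, 364, 41, 339, _]
Lookup 144: h=0, probe 0,1 → slot 1 empty, not found.

2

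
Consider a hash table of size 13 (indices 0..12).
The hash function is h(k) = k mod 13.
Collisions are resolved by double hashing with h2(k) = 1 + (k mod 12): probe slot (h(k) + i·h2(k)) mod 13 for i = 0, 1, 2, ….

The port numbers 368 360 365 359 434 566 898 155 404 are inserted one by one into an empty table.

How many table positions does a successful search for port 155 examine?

368 hashes to 4; slot 4 is free -> place at 4.
360 hashes to 9; slot 9 is free -> place at 9.
365 hashes to 1; slot 1 is free -> place at 1.
359 hashes to 8; slot 8 is free -> place at 8.
434 hashes to 5; slot 5 is free -> place at 5.
566 hashes to 7; slot 7 is free -> place at 7.
898 hashes to 1, h2=11; 1 taken -> place at 12.
155 hashes to 12, h2=12; 12 taken -> place at 11.
404 hashes to 1, h2=9; 1 taken -> place at 10.
Table: [_, 365, _, _, 368, 434, _, 566, 359, 360, 404, 155, 898]
Lookup 155: h=12, h2=12, probe 12,11 → found at 11.

2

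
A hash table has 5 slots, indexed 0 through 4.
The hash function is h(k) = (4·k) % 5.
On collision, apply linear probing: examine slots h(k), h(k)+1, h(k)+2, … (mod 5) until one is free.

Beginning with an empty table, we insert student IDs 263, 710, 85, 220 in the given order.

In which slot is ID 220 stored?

3

263: h=2 → slot 2
710: h=0 → slot 0
85: h=0, probe 0,1 → slot 1
220: h=0, probe 0,1,2,3 → slot 3
Table: [710, 85, 263, 220, _]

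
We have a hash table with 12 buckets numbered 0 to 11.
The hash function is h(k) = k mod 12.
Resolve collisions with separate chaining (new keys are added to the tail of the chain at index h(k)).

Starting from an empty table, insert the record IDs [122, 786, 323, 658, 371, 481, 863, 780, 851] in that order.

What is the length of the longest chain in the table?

Insert 122: h=2, bucket 2 empty -> new chain.
Insert 786: h=6, bucket 6 empty -> new chain.
Insert 323: h=11, bucket 11 empty -> new chain.
Insert 658: h=10, bucket 10 empty -> new chain.
Insert 371: h=11, bucket 11 nonempty -> append to chain.
Insert 481: h=1, bucket 1 empty -> new chain.
Insert 863: h=11, bucket 11 nonempty -> append to chain.
Insert 780: h=0, bucket 0 empty -> new chain.
Insert 851: h=11, bucket 11 nonempty -> append to chain.
Final buckets:
0: 780
1: 481
2: 122
3: -
4: -
5: -
6: 786
7: -
8: -
9: -
10: 658
11: 323 -> 371 -> 863 -> 851

4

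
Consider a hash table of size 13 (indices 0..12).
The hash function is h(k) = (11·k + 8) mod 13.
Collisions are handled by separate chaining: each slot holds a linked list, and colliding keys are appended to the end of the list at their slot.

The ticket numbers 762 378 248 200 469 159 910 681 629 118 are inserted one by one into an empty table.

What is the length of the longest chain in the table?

Insert 762: h=5, bucket 5 empty → new chain.
Insert 378: h=6, bucket 6 empty → new chain.
Insert 248: h=6, bucket 6 nonempty → append to chain.
Insert 200: h=11, bucket 11 empty → new chain.
Insert 469: h=6, bucket 6 nonempty → append to chain.
Insert 159: h=2, bucket 2 empty → new chain.
Insert 910: h=8, bucket 8 empty → new chain.
Insert 681: h=11, bucket 11 nonempty → append to chain.
Insert 629: h=11, bucket 11 nonempty → append to chain.
Insert 118: h=6, bucket 6 nonempty → append to chain.
Final buckets:
0: _
1: _
2: 159
3: _
4: _
5: 762
6: 378 -> 248 -> 469 -> 118
7: _
8: 910
9: _
10: _
11: 200 -> 681 -> 629
12: _

4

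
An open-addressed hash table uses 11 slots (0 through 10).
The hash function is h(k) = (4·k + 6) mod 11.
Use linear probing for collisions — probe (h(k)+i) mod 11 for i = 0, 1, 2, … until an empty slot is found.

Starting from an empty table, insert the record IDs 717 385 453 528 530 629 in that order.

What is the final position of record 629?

8

717: h=3 => slot 3
385: h=6 => slot 6
453: h=3, probe 3,4 => slot 4
528: h=6, probe 6,7 => slot 7
530: h=3, probe 3,4,5 => slot 5
629: h=3, probe 3,4,5,6,7,8 => slot 8
Table: [., ., ., 717, 453, 530, 385, 528, 629, ., .]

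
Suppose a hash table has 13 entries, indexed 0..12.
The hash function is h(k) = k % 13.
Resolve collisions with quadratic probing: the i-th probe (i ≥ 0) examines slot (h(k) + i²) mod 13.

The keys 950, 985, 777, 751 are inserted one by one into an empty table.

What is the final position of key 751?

6

950: h=1 => slot 1
985: h=10 => slot 10
777: h=10, probe 10,11 => slot 11
751: h=10, probe 10,11,1,6 => slot 6
Table: [., 950, ., ., ., ., 751, ., ., ., 985, 777, .]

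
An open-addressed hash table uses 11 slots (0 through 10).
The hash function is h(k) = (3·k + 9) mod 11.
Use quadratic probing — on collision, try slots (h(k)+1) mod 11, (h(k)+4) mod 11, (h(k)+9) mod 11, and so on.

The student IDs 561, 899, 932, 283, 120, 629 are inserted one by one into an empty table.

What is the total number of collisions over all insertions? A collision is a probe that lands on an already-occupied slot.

4

561: h=9 => slot 9
899: h=0 => slot 0
932: h=0, probe 0,1 => slot 1
283: h=0, probe 0,1,4 => slot 4
120: h=6 => slot 6
629: h=4, probe 4,5 => slot 5
Table: [899, 932, ∅, ∅, 283, 629, 120, ∅, ∅, 561, ∅]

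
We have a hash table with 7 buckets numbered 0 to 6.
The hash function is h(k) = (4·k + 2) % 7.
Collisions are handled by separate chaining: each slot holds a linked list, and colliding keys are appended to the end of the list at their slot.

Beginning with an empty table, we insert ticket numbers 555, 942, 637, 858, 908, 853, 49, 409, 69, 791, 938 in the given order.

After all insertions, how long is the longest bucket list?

Insert 555: h=3, bucket 3 empty -> new chain.
Insert 942: h=4, bucket 4 empty -> new chain.
Insert 637: h=2, bucket 2 empty -> new chain.
Insert 858: h=4, bucket 4 nonempty -> append to chain.
Insert 908: h=1, bucket 1 empty -> new chain.
Insert 853: h=5, bucket 5 empty -> new chain.
Insert 49: h=2, bucket 2 nonempty -> append to chain.
Insert 409: h=0, bucket 0 empty -> new chain.
Insert 69: h=5, bucket 5 nonempty -> append to chain.
Insert 791: h=2, bucket 2 nonempty -> append to chain.
Insert 938: h=2, bucket 2 nonempty -> append to chain.
Final buckets:
0: 409
1: 908
2: 637 -> 49 -> 791 -> 938
3: 555
4: 942 -> 858
5: 853 -> 69
6: ∅

4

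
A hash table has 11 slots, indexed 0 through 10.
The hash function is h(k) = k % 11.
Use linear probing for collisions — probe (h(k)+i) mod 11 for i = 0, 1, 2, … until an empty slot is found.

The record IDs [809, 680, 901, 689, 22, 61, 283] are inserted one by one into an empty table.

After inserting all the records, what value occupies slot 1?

809 hashes to 6; slot 6 is free → place at 6.
680 hashes to 9; slot 9 is free → place at 9.
901 hashes to 10; slot 10 is free → place at 10.
689 hashes to 7; slot 7 is free → place at 7.
22 hashes to 0; slot 0 is free → place at 0.
61 hashes to 6; 6,7 taken → place at 8.
283 hashes to 8; 8,9,10,0 taken → place at 1.
Table: [22, 283, _, _, _, _, 809, 689, 61, 680, 901]

283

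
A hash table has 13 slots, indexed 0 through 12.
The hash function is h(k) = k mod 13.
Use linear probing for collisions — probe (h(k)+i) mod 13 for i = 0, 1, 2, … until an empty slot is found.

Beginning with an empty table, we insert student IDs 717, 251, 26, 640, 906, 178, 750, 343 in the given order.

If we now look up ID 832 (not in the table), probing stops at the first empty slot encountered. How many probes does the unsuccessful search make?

2

Insert 717: h=2, slot 2 empty -> index 2.
Insert 251: h=4, slot 4 empty -> index 4.
Insert 26: h=0, slot 0 empty -> index 0.
Insert 640: h=3, slot 3 empty -> index 3.
Insert 906: h=9, slot 9 empty -> index 9.
Insert 178: h=9, slot 9 occupied -> index 10.
Insert 750: h=9, slots 9,10 occupied -> index 11.
Insert 343: h=5, slot 5 empty -> index 5.
Table: [26, _, 717, 640, 251, 343, _, _, _, 906, 178, 750, _]
Lookup 832: h=0, probe 0,1 → slot 1 empty, not found.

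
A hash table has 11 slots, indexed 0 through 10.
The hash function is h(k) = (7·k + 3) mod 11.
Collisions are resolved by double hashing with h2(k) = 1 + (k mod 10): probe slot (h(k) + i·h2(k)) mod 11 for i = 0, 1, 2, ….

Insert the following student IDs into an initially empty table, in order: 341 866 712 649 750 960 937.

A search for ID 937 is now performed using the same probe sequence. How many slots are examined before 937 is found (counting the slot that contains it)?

341 hashes to 3; slot 3 is free => place at 3.
866 hashes to 4; slot 4 is free => place at 4.
712 hashes to 4, h2=3; 4 taken => place at 7.
649 hashes to 3, h2=10; 3 taken => place at 2.
750 hashes to 6; slot 6 is free => place at 6.
960 hashes to 2, h2=1; 2,3,4 taken => place at 5.
937 hashes to 6, h2=8; 6,3 taken => place at 0.
Table: [937, -, 649, 341, 866, 960, 750, 712, -, -, -]
Lookup 937: h=6, h2=8, probe 6,3,0 → found at 0.

3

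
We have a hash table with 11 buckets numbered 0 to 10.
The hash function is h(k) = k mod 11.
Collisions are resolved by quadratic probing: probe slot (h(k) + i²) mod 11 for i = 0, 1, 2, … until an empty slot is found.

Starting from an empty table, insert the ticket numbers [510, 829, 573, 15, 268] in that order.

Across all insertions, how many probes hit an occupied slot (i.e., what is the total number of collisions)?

510 hashes to 4; slot 4 is free → place at 4.
829 hashes to 4; 4 taken → place at 5.
573 hashes to 1; slot 1 is free → place at 1.
15 hashes to 4; 4,5 taken → place at 8.
268 hashes to 4; 4,5,8 taken → place at 2.
Table: [∅, 573, 268, ∅, 510, 829, ∅, ∅, 15, ∅, ∅]

6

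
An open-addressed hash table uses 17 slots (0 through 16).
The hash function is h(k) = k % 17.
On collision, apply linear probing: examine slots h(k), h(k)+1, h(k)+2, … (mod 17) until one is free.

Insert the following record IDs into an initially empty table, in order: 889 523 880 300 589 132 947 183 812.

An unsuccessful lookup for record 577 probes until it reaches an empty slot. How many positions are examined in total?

4

Insert 889: h=5, slot 5 empty => index 5.
Insert 523: h=13, slot 13 empty => index 13.
Insert 880: h=13, slot 13 occupied => index 14.
Insert 300: h=11, slot 11 empty => index 11.
Insert 589: h=11, slot 11 occupied => index 12.
Insert 132: h=13, slots 13,14 occupied => index 15.
Insert 947: h=12, slots 12,13,14,15 occupied => index 16.
Insert 183: h=13, slots 13,14,15,16 occupied => index 0.
Insert 812: h=13, slots 13,14,15,16,0 occupied => index 1.
Table: [183, 812, _, _, _, 889, _, _, _, _, _, 300, 589, 523, 880, 132, 947]
Lookup 577: h=16, probe 16,0,1,2 → slot 2 empty, not found.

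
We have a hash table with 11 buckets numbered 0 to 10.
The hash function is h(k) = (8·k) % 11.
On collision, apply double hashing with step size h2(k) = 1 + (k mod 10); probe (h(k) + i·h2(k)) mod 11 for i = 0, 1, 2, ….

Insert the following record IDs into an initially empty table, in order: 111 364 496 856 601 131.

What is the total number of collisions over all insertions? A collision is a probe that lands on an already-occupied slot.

Insert 111: h=8, slot 8 empty → index 8.
Insert 364: h=8, h2=5, slot 8 occupied → index 2.
Insert 496: h=8, h2=7, slot 8 occupied → index 4.
Insert 856: h=6, slot 6 empty → index 6.
Insert 601: h=1, slot 1 empty → index 1.
Insert 131: h=3, slot 3 empty → index 3.
Table: [_, 601, 364, 131, 496, _, 856, _, 111, _, _]

2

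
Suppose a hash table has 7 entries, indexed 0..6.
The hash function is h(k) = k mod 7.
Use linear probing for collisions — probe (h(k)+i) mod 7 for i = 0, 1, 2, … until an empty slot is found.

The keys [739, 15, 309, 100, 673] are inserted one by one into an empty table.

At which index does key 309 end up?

2

739: h=4 => slot 4
15: h=1 => slot 1
309: h=1, probe 1,2 => slot 2
100: h=2, probe 2,3 => slot 3
673: h=1, probe 1,2,3,4,5 => slot 5
Table: [., 15, 309, 100, 739, 673, .]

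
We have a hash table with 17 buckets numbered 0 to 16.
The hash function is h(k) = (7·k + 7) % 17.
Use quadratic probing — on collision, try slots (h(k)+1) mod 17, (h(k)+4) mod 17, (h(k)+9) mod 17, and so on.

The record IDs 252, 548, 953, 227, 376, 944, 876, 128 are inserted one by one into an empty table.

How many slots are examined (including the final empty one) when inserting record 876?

Insert 252: h=3, slot 3 empty → index 3.
Insert 548: h=1, slot 1 empty → index 1.
Insert 953: h=14, slot 14 empty → index 14.
Insert 227: h=15, slot 15 empty → index 15.
Insert 376: h=4, slot 4 empty → index 4.
Insert 944: h=2, slot 2 empty → index 2.
Insert 876: h=2, slots 2,3 occupied → index 6.
Insert 128: h=2, slots 2,3,6 occupied → index 11.
Table: [_, 548, 944, 252, 376, _, 876, _, _, _, _, 128, _, _, 953, 227, _]

3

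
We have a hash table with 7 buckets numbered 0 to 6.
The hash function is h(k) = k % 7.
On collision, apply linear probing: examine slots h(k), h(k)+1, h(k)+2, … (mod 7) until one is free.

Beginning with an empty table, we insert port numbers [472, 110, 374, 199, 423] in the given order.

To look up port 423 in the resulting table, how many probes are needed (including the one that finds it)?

5

472: h=3 -> slot 3
110: h=5 -> slot 5
374: h=3, probe 3,4 -> slot 4
199: h=3, probe 3,4,5,6 -> slot 6
423: h=3, probe 3,4,5,6,0 -> slot 0
Table: [423, —, —, 472, 374, 110, 199]
Lookup 423: h=3, probe 3,4,5,6,0 → found at 0.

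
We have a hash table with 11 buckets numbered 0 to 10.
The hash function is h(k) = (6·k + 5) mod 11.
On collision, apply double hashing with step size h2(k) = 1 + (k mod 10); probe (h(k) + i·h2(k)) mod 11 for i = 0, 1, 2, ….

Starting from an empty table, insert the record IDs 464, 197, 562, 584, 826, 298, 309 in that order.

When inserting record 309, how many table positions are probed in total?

Insert 464: h=6, slot 6 empty -> index 6.
Insert 197: h=10, slot 10 empty -> index 10.
Insert 562: h=0, slot 0 empty -> index 0.
Insert 584: h=0, h2=5, slot 0 occupied -> index 5.
Insert 826: h=0, h2=7, slot 0 occupied -> index 7.
Insert 298: h=0, h2=9, slot 0 occupied -> index 9.
Insert 309: h=0, h2=10, slots 0,10,9 occupied -> index 8.
Table: [562, —, —, —, —, 584, 464, 826, 309, 298, 197]

4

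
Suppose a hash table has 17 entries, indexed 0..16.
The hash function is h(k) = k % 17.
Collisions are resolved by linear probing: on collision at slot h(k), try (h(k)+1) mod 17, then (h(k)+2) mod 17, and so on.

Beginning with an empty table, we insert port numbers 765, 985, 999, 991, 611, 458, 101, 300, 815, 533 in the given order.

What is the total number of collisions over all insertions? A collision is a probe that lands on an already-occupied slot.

765: h=0 => slot 0
985: h=16 => slot 16
999: h=13 => slot 13
991: h=5 => slot 5
611: h=16, probe 16,0,1 => slot 1
458: h=16, probe 16,0,1,2 => slot 2
101: h=16, probe 16,0,1,2,3 => slot 3
300: h=11 => slot 11
815: h=16, probe 16,0,1,2,3,4 => slot 4
533: h=6 => slot 6
Table: [765, 611, 458, 101, 815, 991, 533, -, -, -, -, 300, -, 999, -, -, 985]

14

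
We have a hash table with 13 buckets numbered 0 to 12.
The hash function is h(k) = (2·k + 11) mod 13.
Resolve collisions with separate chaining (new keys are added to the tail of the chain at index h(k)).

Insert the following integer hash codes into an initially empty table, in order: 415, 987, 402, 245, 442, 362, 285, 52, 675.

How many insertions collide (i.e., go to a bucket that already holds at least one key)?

Insert 415: h=9, bucket 9 empty → new chain.
Insert 987: h=9, bucket 9 nonempty → append to chain.
Insert 402: h=9, bucket 9 nonempty → append to chain.
Insert 245: h=7, bucket 7 empty → new chain.
Insert 442: h=11, bucket 11 empty → new chain.
Insert 362: h=7, bucket 7 nonempty → append to chain.
Insert 285: h=9, bucket 9 nonempty → append to chain.
Insert 52: h=11, bucket 11 nonempty → append to chain.
Insert 675: h=9, bucket 9 nonempty → append to chain.
Final buckets:
0: _
1: _
2: _
3: _
4: _
5: _
6: _
7: 245 -> 362
8: _
9: 415 -> 987 -> 402 -> 285 -> 675
10: _
11: 442 -> 52
12: _

6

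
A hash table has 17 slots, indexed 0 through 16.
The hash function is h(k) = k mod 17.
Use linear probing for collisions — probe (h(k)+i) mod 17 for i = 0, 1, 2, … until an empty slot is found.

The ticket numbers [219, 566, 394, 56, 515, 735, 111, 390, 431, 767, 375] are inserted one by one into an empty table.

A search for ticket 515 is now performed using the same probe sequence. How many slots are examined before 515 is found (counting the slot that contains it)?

219 hashes to 15; slot 15 is free → place at 15.
566 hashes to 5; slot 5 is free → place at 5.
394 hashes to 3; slot 3 is free → place at 3.
56 hashes to 5; 5 taken → place at 6.
515 hashes to 5; 5,6 taken → place at 7.
735 hashes to 4; slot 4 is free → place at 4.
111 hashes to 9; slot 9 is free → place at 9.
390 hashes to 16; slot 16 is free → place at 16.
431 hashes to 6; 6,7 taken → place at 8.
767 hashes to 2; slot 2 is free → place at 2.
375 hashes to 1; slot 1 is free → place at 1.
Table: [_, 375, 767, 394, 735, 566, 56, 515, 431, 111, _, _, _, _, _, 219, 390]
Lookup 515: h=5, probe 5,6,7 → found at 7.

3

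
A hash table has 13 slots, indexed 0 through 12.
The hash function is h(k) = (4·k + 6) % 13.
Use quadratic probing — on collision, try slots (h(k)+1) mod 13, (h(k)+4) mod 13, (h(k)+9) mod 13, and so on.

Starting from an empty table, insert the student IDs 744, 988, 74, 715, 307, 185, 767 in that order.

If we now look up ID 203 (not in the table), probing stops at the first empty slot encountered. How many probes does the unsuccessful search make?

2

744 hashes to 5; slot 5 is free -> place at 5.
988 hashes to 6; slot 6 is free -> place at 6.
74 hashes to 3; slot 3 is free -> place at 3.
715 hashes to 6; 6 taken -> place at 7.
307 hashes to 12; slot 12 is free -> place at 12.
185 hashes to 5; 5,6 taken -> place at 9.
767 hashes to 6; 6,7 taken -> place at 10.
Table: [_, _, _, 74, _, 744, 988, 715, _, 185, 767, _, 307]
Lookup 203: h=12, probe 12,0 → slot 0 empty, not found.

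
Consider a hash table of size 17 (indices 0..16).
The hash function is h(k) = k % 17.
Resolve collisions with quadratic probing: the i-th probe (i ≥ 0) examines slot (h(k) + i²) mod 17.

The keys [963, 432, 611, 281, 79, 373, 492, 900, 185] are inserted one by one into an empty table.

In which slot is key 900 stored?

8

963 hashes to 11; slot 11 is free → place at 11.
432 hashes to 7; slot 7 is free → place at 7.
611 hashes to 16; slot 16 is free → place at 16.
281 hashes to 9; slot 9 is free → place at 9.
79 hashes to 11; 11 taken → place at 12.
373 hashes to 16; 16 taken → place at 0.
492 hashes to 16; 16,0 taken → place at 3.
900 hashes to 16; 16,0,3 taken → place at 8.
185 hashes to 15; slot 15 is free → place at 15.
Table: [373, —, —, 492, —, —, —, 432, 900, 281, —, 963, 79, —, —, 185, 611]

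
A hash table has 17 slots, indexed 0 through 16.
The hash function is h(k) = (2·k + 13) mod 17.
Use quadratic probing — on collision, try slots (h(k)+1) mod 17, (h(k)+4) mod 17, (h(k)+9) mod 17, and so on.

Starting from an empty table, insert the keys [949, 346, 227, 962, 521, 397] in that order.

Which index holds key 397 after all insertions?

Insert 949: h=7, slot 7 empty => index 7.
Insert 346: h=8, slot 8 empty => index 8.
Insert 227: h=8, slot 8 occupied => index 9.
Insert 962: h=16, slot 16 empty => index 16.
Insert 521: h=1, slot 1 empty => index 1.
Insert 397: h=8, slots 8,9 occupied => index 12.
Table: [—, 521, —, —, —, —, —, 949, 346, 227, —, —, 397, —, —, —, 962]

12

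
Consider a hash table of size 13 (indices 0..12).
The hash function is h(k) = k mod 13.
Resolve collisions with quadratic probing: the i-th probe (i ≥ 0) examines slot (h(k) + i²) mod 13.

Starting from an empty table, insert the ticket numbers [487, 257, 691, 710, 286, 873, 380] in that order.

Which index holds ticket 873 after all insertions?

487: h=6 => slot 6
257: h=10 => slot 10
691: h=2 => slot 2
710: h=8 => slot 8
286: h=0 => slot 0
873: h=2, probe 2,3 => slot 3
380: h=3, probe 3,4 => slot 4
Table: [286, —, 691, 873, 380, —, 487, —, 710, —, 257, —, —]

3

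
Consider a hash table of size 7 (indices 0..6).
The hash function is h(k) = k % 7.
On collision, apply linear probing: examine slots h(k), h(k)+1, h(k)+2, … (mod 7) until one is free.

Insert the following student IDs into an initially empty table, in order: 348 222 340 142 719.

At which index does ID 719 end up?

0

Insert 348: h=5, slot 5 empty → index 5.
Insert 222: h=5, slot 5 occupied → index 6.
Insert 340: h=4, slot 4 empty → index 4.
Insert 142: h=2, slot 2 empty → index 2.
Insert 719: h=5, slots 5,6 occupied → index 0.
Table: [719, -, 142, -, 340, 348, 222]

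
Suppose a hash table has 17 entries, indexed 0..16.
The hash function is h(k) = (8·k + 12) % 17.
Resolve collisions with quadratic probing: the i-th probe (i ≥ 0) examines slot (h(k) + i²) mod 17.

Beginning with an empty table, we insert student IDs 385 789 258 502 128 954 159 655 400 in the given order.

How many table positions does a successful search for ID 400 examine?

6

385: h=15 → slot 15
789: h=0 → slot 0
258: h=2 → slot 2
502: h=16 → slot 16
128: h=16, probe 16,0,3 → slot 3
954: h=11 → slot 11
159: h=9 → slot 9
655: h=16, probe 16,0,3,8 → slot 8
400: h=16, probe 16,0,3,8,15,7 → slot 7
Table: [789, ., 258, 128, ., ., ., 400, 655, 159, ., 954, ., ., ., 385, 502]
Lookup 400: h=16, probe 16,0,3,8,15,7 → found at 7.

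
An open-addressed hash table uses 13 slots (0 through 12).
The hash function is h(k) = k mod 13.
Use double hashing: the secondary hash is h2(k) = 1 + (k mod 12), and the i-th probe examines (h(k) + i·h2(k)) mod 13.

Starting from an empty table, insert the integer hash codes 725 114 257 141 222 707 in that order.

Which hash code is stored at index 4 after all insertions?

725 hashes to 10; slot 10 is free → place at 10.
114 hashes to 10, h2=7; 10 taken → place at 4.
257 hashes to 10, h2=6; 10 taken → place at 3.
141 hashes to 11; slot 11 is free → place at 11.
222 hashes to 1; slot 1 is free → place at 1.
707 hashes to 5; slot 5 is free → place at 5.
Table: [_, 222, _, 257, 114, 707, _, _, _, _, 725, 141, _]

114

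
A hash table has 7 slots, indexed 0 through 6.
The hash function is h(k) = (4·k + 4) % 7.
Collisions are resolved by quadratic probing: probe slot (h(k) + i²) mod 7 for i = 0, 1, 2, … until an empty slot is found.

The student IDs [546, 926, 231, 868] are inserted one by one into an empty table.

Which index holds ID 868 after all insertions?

6

Insert 546: h=4, slot 4 empty => index 4.
Insert 926: h=5, slot 5 empty => index 5.
Insert 231: h=4, slots 4,5 occupied => index 1.
Insert 868: h=4, slots 4,5,1 occupied => index 6.
Table: [—, 231, —, —, 546, 926, 868]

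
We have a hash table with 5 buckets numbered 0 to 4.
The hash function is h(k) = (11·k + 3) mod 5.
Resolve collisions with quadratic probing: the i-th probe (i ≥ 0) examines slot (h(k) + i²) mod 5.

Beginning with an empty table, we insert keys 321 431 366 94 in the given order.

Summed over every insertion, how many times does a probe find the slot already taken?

321 hashes to 4; slot 4 is free => place at 4.
431 hashes to 4; 4 taken => place at 0.
366 hashes to 4; 4,0 taken => place at 3.
94 hashes to 2; slot 2 is free => place at 2.
Table: [431, -, 94, 366, 321]

3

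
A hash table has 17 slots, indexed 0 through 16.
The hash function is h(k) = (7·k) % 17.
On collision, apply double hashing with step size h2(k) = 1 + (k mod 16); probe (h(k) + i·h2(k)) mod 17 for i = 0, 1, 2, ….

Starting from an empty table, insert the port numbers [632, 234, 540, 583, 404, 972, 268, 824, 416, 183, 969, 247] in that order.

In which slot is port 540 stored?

2

632 hashes to 4; slot 4 is free => place at 4.
234 hashes to 6; slot 6 is free => place at 6.
540 hashes to 6, h2=13; 6 taken => place at 2.
583 hashes to 1; slot 1 is free => place at 1.
404 hashes to 6, h2=5; 6 taken => place at 11.
972 hashes to 4, h2=13; 4 taken => place at 0.
268 hashes to 6, h2=13; 6,2 taken => place at 15.
824 hashes to 5; slot 5 is free => place at 5.
416 hashes to 5, h2=1; 5,6 taken => place at 7.
183 hashes to 6, h2=8; 6 taken => place at 14.
969 hashes to 0, h2=10; 0 taken => place at 10.
247 hashes to 12; slot 12 is free => place at 12.
Table: [972, 583, 540, _, 632, 824, 234, 416, _, _, 969, 404, 247, _, 183, 268, _]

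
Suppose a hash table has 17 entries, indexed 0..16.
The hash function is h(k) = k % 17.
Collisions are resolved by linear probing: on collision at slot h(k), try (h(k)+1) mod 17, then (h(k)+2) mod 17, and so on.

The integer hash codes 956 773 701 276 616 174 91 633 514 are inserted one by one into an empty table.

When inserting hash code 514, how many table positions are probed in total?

Insert 956: h=4, slot 4 empty => index 4.
Insert 773: h=8, slot 8 empty => index 8.
Insert 701: h=4, slot 4 occupied => index 5.
Insert 276: h=4, slots 4,5 occupied => index 6.
Insert 616: h=4, slots 4,5,6 occupied => index 7.
Insert 174: h=4, slots 4,5,6,7,8 occupied => index 9.
Insert 91: h=6, slots 6,7,8,9 occupied => index 10.
Insert 633: h=4, slots 4,5,6,7,8,9,10 occupied => index 11.
Insert 514: h=4, slots 4,5,6,7,8,9,10,11 occupied => index 12.
Table: [_, _, _, _, 956, 701, 276, 616, 773, 174, 91, 633, 514, _, _, _, _]

9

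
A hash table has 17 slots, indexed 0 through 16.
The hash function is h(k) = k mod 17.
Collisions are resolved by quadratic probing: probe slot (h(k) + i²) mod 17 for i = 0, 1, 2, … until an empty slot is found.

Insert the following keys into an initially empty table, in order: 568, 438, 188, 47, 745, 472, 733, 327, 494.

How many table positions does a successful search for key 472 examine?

568: h=7 -> slot 7
438: h=13 -> slot 13
188: h=1 -> slot 1
47: h=13, probe 13,14 -> slot 14
745: h=14, probe 14,15 -> slot 15
472: h=13, probe 13,14,0 -> slot 0
733: h=2 -> slot 2
327: h=4 -> slot 4
494: h=1, probe 1,2,5 -> slot 5
Table: [472, 188, 733, _, 327, 494, _, 568, _, _, _, _, _, 438, 47, 745, _]
Lookup 472: h=13, probe 13,14,0 → found at 0.

3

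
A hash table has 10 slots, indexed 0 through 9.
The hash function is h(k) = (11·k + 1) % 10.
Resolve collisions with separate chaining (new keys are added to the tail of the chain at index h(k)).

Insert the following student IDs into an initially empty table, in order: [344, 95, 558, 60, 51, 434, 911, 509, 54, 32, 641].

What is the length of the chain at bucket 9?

Insert 344: h=5, bucket 5 empty -> new chain.
Insert 95: h=6, bucket 6 empty -> new chain.
Insert 558: h=9, bucket 9 empty -> new chain.
Insert 60: h=1, bucket 1 empty -> new chain.
Insert 51: h=2, bucket 2 empty -> new chain.
Insert 434: h=5, bucket 5 nonempty -> append to chain.
Insert 911: h=2, bucket 2 nonempty -> append to chain.
Insert 509: h=0, bucket 0 empty -> new chain.
Insert 54: h=5, bucket 5 nonempty -> append to chain.
Insert 32: h=3, bucket 3 empty -> new chain.
Insert 641: h=2, bucket 2 nonempty -> append to chain.
Final buckets:
0: 509
1: 60
2: 51 -> 911 -> 641
3: 32
4: ∅
5: 344 -> 434 -> 54
6: 95
7: ∅
8: ∅
9: 558

1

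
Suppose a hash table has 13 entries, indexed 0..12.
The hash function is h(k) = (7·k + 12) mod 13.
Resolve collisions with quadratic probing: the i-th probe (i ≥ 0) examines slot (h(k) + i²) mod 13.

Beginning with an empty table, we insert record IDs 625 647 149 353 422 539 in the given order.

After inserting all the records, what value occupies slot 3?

422

625 hashes to 6; slot 6 is free → place at 6.
647 hashes to 4; slot 4 is free → place at 4.
149 hashes to 2; slot 2 is free → place at 2.
353 hashes to 0; slot 0 is free → place at 0.
422 hashes to 2; 2 taken → place at 3.
539 hashes to 2; 2,3,6 taken → place at 11.
Table: [353, -, 149, 422, 647, -, 625, -, -, -, -, 539, -]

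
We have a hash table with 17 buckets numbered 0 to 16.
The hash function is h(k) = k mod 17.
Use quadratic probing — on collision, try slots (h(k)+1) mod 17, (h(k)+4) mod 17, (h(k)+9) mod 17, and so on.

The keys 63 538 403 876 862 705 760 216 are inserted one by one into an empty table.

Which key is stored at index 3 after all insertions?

216

Insert 63: h=12, slot 12 empty -> index 12.
Insert 538: h=11, slot 11 empty -> index 11.
Insert 403: h=12, slot 12 occupied -> index 13.
Insert 876: h=9, slot 9 empty -> index 9.
Insert 862: h=12, slots 12,13 occupied -> index 16.
Insert 705: h=8, slot 8 empty -> index 8.
Insert 760: h=12, slots 12,13,16 occupied -> index 4.
Insert 216: h=12, slots 12,13,16,4,11 occupied -> index 3.
Table: [—, —, —, 216, 760, —, —, —, 705, 876, —, 538, 63, 403, —, —, 862]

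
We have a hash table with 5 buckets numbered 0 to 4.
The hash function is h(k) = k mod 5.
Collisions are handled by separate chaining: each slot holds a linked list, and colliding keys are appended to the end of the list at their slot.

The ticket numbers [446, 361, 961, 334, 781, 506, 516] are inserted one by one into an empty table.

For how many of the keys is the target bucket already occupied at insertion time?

Insert 446: h=1, bucket 1 empty -> new chain.
Insert 361: h=1, bucket 1 nonempty -> append to chain.
Insert 961: h=1, bucket 1 nonempty -> append to chain.
Insert 334: h=4, bucket 4 empty -> new chain.
Insert 781: h=1, bucket 1 nonempty -> append to chain.
Insert 506: h=1, bucket 1 nonempty -> append to chain.
Insert 516: h=1, bucket 1 nonempty -> append to chain.
Final buckets:
0: —
1: 446 -> 361 -> 961 -> 781 -> 506 -> 516
2: —
3: —
4: 334

5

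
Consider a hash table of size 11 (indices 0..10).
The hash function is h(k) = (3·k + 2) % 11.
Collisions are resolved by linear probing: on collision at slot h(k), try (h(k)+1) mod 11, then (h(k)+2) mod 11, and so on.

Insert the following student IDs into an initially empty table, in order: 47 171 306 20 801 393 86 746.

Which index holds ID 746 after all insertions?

2

47 hashes to 0; slot 0 is free → place at 0.
171 hashes to 9; slot 9 is free → place at 9.
306 hashes to 7; slot 7 is free → place at 7.
20 hashes to 7; 7 taken → place at 8.
801 hashes to 7; 7,8,9 taken → place at 10.
393 hashes to 4; slot 4 is free → place at 4.
86 hashes to 7; 7,8,9,10,0 taken → place at 1.
746 hashes to 7; 7,8,9,10,0,1 taken → place at 2.
Table: [47, 86, 746, _, 393, _, _, 306, 20, 171, 801]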